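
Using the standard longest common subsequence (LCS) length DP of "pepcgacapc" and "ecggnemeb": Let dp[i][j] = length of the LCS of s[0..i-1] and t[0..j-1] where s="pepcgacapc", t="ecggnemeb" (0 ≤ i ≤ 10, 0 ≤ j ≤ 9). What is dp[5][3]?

   ''  e  c  g  g  n  e  m  e  b
''  0  0  0  0  0  0  0  0  0  0
 p  0  0  0  0  0  0  0  0  0  0
 e  0  1  1  1  1  1  1  1  1  1
 p  0  1  1  1  1  1  1  1  1  1
 c  0  1  2  2  2  2  2  2  2  2
 g  0  1  2  3  3  3  3  3  3  3
 a  0  1  2  3  3  3  3  3  3  3
 c  0  1  2  3  3  3  3  3  3  3
 a  0  1  2  3  3  3  3  3  3  3
 p  0  1  2  3  3  3  3  3  3  3
 c  0  1  2  3  3  3  3  3  3  3

3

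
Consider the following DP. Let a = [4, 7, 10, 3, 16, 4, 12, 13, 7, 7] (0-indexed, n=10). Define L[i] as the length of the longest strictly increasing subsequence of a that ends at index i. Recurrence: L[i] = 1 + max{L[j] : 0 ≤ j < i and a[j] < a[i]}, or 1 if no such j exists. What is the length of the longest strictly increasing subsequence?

   i    0    1    2    3    4    5    6    7    8    9
a[i]    4    7   10    3   16    4   12   13    7    7
L[i]    1    2    3    1    4    2    4    5    3    3

5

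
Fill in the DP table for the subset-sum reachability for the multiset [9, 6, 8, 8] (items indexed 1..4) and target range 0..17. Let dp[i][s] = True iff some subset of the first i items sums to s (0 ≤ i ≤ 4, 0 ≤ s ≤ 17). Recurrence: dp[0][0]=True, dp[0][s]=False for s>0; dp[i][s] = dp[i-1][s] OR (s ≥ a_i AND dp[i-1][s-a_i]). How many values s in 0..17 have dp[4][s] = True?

i\s   0   1   2   3   4   5   6   7   8   9  10  11  12  13  14  15  16  17
  0   T   F   F   F   F   F   F   F   F   F   F   F   F   F   F   F   F   F
  1   T   F   F   F   F   F   F   F   F   T   F   F   F   F   F   F   F   F
  2   T   F   F   F   F   F   T   F   F   T   F   F   F   F   F   T   F   F
  3   T   F   F   F   F   F   T   F   T   T   F   F   F   F   T   T   F   T
  4   T   F   F   F   F   F   T   F   T   T   F   F   F   F   T   T   T   T

8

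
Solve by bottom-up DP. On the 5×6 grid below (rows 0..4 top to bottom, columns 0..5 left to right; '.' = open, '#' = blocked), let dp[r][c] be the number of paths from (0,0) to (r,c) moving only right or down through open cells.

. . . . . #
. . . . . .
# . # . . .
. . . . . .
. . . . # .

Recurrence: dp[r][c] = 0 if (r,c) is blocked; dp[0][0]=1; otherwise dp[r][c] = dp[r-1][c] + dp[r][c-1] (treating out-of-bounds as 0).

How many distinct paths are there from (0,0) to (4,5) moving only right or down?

r\c   0   1   2   3   4   5
  0   1   1   1   1   1   0
  1   1   2   3   4   5   5
  2   0   2   0   4   9  14
  3   0   2   2   6  15  29
  4   0   2   4  10   0  29

29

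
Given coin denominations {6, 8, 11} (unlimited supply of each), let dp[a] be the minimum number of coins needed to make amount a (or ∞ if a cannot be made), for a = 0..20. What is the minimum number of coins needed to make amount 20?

3

 a  0  1  2  3  4  5  6  7  8  9 10 11 12 13 14 15 16 17 18 19 20
dp  0  -  -  -  -  -  1  -  1  -  -  1  2  -  2  -  2  2  3  2  3
(- denotes ∞ / unreachable)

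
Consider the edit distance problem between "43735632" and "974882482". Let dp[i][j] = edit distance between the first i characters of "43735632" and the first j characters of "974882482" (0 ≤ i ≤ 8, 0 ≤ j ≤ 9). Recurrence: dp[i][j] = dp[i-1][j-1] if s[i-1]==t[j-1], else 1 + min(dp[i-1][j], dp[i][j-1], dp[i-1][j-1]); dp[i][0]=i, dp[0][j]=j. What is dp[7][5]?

6

   ''  9  7  4  8  8  2  4  8  2
''  0  1  2  3  4  5  6  7  8  9
 4  1  1  2  2  3  4  5  6  7  8
 3  2  2  2  3  3  4  5  6  7  8
 7  3  3  2  3  4  4  5  6  7  8
 3  4  4  3  3  4  5  5  6  7  8
 5  5  5  4  4  4  5  6  6  7  8
 6  6  6  5  5  5  5  6  7  7  8
 3  7  7  6  6  6  6  6  7  8  8
 2  8  8  7  7  7  7  6  7  8  8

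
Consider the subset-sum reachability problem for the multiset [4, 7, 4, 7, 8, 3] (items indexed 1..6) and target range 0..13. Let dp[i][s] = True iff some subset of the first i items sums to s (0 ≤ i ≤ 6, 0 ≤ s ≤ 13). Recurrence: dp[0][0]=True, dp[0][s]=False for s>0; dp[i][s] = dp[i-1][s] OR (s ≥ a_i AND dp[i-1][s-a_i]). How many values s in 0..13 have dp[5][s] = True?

i\s   0   1   2   3   4   5   6   7   8   9  10  11  12  13
  0   T   F   F   F   F   F   F   F   F   F   F   F   F   F
  1   T   F   F   F   T   F   F   F   F   F   F   F   F   F
  2   T   F   F   F   T   F   F   T   F   F   F   T   F   F
  3   T   F   F   F   T   F   F   T   T   F   F   T   F   F
  4   T   F   F   F   T   F   F   T   T   F   F   T   F   F
  5   T   F   F   F   T   F   F   T   T   F   F   T   T   F
  6   T   F   F   T   T   F   F   T   T   F   T   T   T   F

6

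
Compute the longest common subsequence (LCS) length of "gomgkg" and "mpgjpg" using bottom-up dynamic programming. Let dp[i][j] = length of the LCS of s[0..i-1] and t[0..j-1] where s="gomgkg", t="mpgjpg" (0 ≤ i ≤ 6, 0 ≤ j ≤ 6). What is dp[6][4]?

2

   ''  m  p  g  j  p  g
''  0  0  0  0  0  0  0
 g  0  0  0  1  1  1  1
 o  0  0  0  1  1  1  1
 m  0  1  1  1  1  1  1
 g  0  1  1  2  2  2  2
 k  0  1  1  2  2  2  2
 g  0  1  1  2  2  2  3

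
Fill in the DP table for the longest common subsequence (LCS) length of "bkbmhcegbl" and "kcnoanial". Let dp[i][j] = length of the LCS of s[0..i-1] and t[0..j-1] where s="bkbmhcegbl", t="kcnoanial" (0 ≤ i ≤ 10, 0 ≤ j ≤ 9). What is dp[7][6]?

2

   ''  k  c  n  o  a  n  i  a  l
''  0  0  0  0  0  0  0  0  0  0
 b  0  0  0  0  0  0  0  0  0  0
 k  0  1  1  1  1  1  1  1  1  1
 b  0  1  1  1  1  1  1  1  1  1
 m  0  1  1  1  1  1  1  1  1  1
 h  0  1  1  1  1  1  1  1  1  1
 c  0  1  2  2  2  2  2  2  2  2
 e  0  1  2  2  2  2  2  2  2  2
 g  0  1  2  2  2  2  2  2  2  2
 b  0  1  2  2  2  2  2  2  2  2
 l  0  1  2  2  2  2  2  2  2  3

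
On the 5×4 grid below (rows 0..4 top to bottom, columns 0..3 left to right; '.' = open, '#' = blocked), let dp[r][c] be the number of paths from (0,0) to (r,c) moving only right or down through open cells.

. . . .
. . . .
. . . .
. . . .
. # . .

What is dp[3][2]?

r\c   0   1   2   3
  0   1   1   1   1
  1   1   2   3   4
  2   1   3   6  10
  3   1   4  10  20
  4   1   0  10  30

10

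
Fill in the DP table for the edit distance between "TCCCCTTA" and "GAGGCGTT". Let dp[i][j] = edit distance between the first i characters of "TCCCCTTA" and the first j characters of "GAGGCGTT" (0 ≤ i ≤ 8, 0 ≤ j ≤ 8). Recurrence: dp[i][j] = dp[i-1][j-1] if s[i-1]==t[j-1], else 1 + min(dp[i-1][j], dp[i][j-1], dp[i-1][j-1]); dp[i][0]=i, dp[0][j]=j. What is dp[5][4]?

   ''  G  A  G  G  C  G  T  T
''  0  1  2  3  4  5  6  7  8
 T  1  1  2  3  4  5  6  6  7
 C  2  2  2  3  4  4  5  6  7
 C  3  3  3  3  4  4  5  6  7
 C  4  4  4  4  4  4  5  6  7
 C  5  5  5  5  5  4  5  6  7
 T  6  6  6  6  6  5  5  5  6
 T  7  7  7  7  7  6  6  5  5
 A  8  8  7  8  8  7  7  6  6

5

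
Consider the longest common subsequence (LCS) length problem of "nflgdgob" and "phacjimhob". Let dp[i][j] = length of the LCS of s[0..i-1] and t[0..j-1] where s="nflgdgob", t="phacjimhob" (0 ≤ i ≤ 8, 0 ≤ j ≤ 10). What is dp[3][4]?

   ''  p  h  a  c  j  i  m  h  o  b
''  0  0  0  0  0  0  0  0  0  0  0
 n  0  0  0  0  0  0  0  0  0  0  0
 f  0  0  0  0  0  0  0  0  0  0  0
 l  0  0  0  0  0  0  0  0  0  0  0
 g  0  0  0  0  0  0  0  0  0  0  0
 d  0  0  0  0  0  0  0  0  0  0  0
 g  0  0  0  0  0  0  0  0  0  0  0
 o  0  0  0  0  0  0  0  0  0  1  1
 b  0  0  0  0  0  0  0  0  0  1  2

0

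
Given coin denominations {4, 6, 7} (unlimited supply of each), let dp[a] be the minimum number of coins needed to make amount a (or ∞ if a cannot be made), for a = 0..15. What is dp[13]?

 a  0  1  2  3  4  5  6  7  8  9 10 11 12 13 14 15
dp  0  -  -  -  1  -  1  1  2  -  2  2  2  2  2  3
(- denotes ∞ / unreachable)

2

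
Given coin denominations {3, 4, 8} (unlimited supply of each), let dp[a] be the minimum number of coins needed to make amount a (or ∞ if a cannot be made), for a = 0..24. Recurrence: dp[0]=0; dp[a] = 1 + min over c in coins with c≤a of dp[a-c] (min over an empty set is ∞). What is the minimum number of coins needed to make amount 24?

 a  0  1  2  3  4  5  6  7  8  9 10 11 12 13 14 15 16 17 18 19 20 21 22 23 24
dp  0  -  -  1  1  -  2  2  1  3  3  2  2  4  3  3  2  4  4  3  3  5  4  4  3
(- denotes ∞ / unreachable)

3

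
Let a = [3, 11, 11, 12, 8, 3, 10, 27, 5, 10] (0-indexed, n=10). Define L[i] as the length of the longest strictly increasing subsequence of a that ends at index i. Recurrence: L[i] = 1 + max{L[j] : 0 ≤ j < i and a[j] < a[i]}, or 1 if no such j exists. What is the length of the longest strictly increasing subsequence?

4

   i    0    1    2    3    4    5    6    7    8    9
a[i]    3   11   11   12    8    3   10   27    5   10
L[i]    1    2    2    3    2    1    3    4    2    3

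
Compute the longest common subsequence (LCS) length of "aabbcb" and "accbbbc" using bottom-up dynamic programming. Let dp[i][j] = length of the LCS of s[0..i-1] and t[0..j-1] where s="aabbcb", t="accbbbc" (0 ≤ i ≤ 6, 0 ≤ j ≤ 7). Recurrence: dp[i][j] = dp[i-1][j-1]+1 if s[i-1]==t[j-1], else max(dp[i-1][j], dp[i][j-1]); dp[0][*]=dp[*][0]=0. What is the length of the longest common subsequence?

4

   ''  a  c  c  b  b  b  c
''  0  0  0  0  0  0  0  0
 a  0  1  1  1  1  1  1  1
 a  0  1  1  1  1  1  1  1
 b  0  1  1  1  2  2  2  2
 b  0  1  1  1  2  3  3  3
 c  0  1  2  2  2  3  3  4
 b  0  1  2  2  3  3  4  4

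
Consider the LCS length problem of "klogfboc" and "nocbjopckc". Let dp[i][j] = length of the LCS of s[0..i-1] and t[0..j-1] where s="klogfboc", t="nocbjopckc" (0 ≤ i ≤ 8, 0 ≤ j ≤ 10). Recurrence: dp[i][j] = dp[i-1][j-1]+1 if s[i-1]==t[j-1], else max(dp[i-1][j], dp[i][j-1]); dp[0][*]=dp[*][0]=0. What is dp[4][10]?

   ''  n  o  c  b  j  o  p  c  k  c
''  0  0  0  0  0  0  0  0  0  0  0
 k  0  0  0  0  0  0  0  0  0  1  1
 l  0  0  0  0  0  0  0  0  0  1  1
 o  0  0  1  1  1  1  1  1  1  1  1
 g  0  0  1  1  1  1  1  1  1  1  1
 f  0  0  1  1  1  1  1  1  1  1  1
 b  0  0  1  1  2  2  2  2  2  2  2
 o  0  0  1  1  2  2  3  3  3  3  3
 c  0  0  1  2  2  2  3  3  4  4  4

1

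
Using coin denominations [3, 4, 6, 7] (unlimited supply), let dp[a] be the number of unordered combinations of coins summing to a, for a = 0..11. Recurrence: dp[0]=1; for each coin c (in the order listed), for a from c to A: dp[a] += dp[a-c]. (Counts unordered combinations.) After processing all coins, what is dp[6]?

after  coin     0     1     2     3     4     5     6     7     8     9    10    11
          3     1     0     0     1     0     0     1     0     0     1     0     0
          4     1     0     0     1     1     0     1     1     1     1     1     1
          6     1     0     0     1     1     0     2     1     1     2     2     1
          7     1     0     0     1     1     0     2     2     1     2     3     2

2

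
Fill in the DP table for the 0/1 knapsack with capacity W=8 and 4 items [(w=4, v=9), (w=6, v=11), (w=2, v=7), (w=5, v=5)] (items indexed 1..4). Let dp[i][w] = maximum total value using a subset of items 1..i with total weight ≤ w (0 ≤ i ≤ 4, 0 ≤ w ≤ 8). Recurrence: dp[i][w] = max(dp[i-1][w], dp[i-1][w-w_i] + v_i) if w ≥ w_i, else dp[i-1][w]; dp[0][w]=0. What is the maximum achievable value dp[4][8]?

i\w   0   1   2   3   4   5   6   7   8
  0   0   0   0   0   0   0   0   0   0
  1   0   0   0   0   9   9   9   9   9
  2   0   0   0   0   9   9  11  11  11
  3   0   0   7   7   9   9  16  16  18
  4   0   0   7   7   9   9  16  16  18

18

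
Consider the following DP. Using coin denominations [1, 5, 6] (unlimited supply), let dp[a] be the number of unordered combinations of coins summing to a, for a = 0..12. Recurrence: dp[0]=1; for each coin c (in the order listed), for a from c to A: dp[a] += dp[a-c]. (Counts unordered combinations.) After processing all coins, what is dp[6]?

after  coin     0     1     2     3     4     5     6     7     8     9    10    11    12
          1     1     1     1     1     1     1     1     1     1     1     1     1     1
          5     1     1     1     1     1     2     2     2     2     2     3     3     3
          6     1     1     1     1     1     2     3     3     3     3     4     5     6

3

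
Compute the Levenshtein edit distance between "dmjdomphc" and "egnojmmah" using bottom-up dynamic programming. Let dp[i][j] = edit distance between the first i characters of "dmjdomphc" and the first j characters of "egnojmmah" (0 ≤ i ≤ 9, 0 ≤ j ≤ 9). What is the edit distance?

   ''  e  g  n  o  j  m  m  a  h
''  0  1  2  3  4  5  6  7  8  9
 d  1  1  2  3  4  5  6  7  8  9
 m  2  2  2  3  4  5  5  6  7  8
 j  3  3  3  3  4  4  5  6  7  8
 d  4  4  4  4  4  5  5  6  7  8
 o  5  5  5  5  4  5  6  6  7  8
 m  6  6  6  6  5  5  5  6  7  8
 p  7  7  7  7  6  6  6  6  7  8
 h  8  8  8  8  7  7  7  7  7  7
 c  9  9  9  9  8  8  8  8  8  8

8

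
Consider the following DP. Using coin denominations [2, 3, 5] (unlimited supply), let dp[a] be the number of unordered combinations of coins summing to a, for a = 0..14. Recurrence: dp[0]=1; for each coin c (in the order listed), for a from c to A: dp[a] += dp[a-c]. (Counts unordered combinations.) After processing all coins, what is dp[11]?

after  coin     0     1     2     3     4     5     6     7     8     9    10    11    12    13    14
          2     1     0     1     0     1     0     1     0     1     0     1     0     1     0     1
          3     1     0     1     1     1     1     2     1     2     2     2     2     3     2     3
          5     1     0     1     1     1     2     2     2     3     3     4     4     5     5     6

4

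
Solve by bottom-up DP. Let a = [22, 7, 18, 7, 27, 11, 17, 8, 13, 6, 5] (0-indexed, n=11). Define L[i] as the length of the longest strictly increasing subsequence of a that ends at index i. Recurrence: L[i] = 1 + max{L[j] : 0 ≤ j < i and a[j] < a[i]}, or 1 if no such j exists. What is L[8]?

   i    0    1    2    3    4    5    6    7    8    9   10
a[i]   22    7   18    7   27   11   17    8   13    6    5
L[i]    1    1    2    1    3    2    3    2    3    1    1

3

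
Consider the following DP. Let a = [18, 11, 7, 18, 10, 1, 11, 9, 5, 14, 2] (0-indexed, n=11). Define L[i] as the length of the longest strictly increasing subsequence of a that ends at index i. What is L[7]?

   i    0    1    2    3    4    5    6    7    8    9   10
a[i]   18   11    7   18   10    1   11    9    5   14    2
L[i]    1    1    1    2    2    1    3    2    2    4    2

2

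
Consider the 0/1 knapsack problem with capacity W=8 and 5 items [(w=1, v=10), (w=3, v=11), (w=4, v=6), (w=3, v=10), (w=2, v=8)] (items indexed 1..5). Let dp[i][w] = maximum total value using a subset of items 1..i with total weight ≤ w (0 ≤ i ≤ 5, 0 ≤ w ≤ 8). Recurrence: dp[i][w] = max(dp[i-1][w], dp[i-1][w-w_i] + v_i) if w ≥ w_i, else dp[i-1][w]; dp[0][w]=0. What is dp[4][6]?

i\w   0   1   2   3   4   5   6   7   8
  0   0   0   0   0   0   0   0   0   0
  1   0  10  10  10  10  10  10  10  10
  2   0  10  10  11  21  21  21  21  21
  3   0  10  10  11  21  21  21  21  27
  4   0  10  10  11  21  21  21  31  31
  5   0  10  10  18  21  21  29  31  31

21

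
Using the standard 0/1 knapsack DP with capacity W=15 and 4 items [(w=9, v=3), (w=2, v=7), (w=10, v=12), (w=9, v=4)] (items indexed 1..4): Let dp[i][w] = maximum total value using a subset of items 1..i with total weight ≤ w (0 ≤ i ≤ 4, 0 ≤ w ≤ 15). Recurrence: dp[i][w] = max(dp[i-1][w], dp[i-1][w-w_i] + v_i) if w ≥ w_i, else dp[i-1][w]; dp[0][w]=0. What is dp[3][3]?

7

i\w   0   1   2   3   4   5   6   7   8   9  10  11  12  13  14  15
  0   0   0   0   0   0   0   0   0   0   0   0   0   0   0   0   0
  1   0   0   0   0   0   0   0   0   0   3   3   3   3   3   3   3
  2   0   0   7   7   7   7   7   7   7   7   7  10  10  10  10  10
  3   0   0   7   7   7   7   7   7   7   7  12  12  19  19  19  19
  4   0   0   7   7   7   7   7   7   7   7  12  12  19  19  19  19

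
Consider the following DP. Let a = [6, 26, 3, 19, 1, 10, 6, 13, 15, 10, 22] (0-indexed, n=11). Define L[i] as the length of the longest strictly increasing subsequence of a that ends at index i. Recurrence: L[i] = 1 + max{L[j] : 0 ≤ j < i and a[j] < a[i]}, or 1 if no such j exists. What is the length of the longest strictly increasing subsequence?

   i    0    1    2    3    4    5    6    7    8    9   10
a[i]    6   26    3   19    1   10    6   13   15   10   22
L[i]    1    2    1    2    1    2    2    3    4    3    5

5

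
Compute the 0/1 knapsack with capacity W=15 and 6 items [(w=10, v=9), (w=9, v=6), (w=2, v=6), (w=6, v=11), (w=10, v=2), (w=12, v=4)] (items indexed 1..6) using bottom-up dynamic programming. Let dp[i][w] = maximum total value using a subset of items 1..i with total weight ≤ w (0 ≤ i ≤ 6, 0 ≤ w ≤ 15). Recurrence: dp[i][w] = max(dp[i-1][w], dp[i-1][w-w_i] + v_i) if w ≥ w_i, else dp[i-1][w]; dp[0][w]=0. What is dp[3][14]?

i\w   0   1   2   3   4   5   6   7   8   9  10  11  12  13  14  15
  0   0   0   0   0   0   0   0   0   0   0   0   0   0   0   0   0
  1   0   0   0   0   0   0   0   0   0   0   9   9   9   9   9   9
  2   0   0   0   0   0   0   0   0   0   6   9   9   9   9   9   9
  3   0   0   6   6   6   6   6   6   6   6   9  12  15  15  15  15
  4   0   0   6   6   6   6  11  11  17  17  17  17  17  17  17  17
  5   0   0   6   6   6   6  11  11  17  17  17  17  17  17  17  17
  6   0   0   6   6   6   6  11  11  17  17  17  17  17  17  17  17

15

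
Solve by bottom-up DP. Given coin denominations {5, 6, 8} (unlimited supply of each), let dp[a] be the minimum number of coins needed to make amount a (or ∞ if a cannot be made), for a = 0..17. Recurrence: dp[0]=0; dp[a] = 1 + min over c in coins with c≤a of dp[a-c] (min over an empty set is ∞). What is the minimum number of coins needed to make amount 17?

 a  0  1  2  3  4  5  6  7  8  9 10 11 12 13 14 15 16 17
dp  0  -  -  -  -  1  1  -  1  -  2  2  2  2  2  3  2  3
(- denotes ∞ / unreachable)

3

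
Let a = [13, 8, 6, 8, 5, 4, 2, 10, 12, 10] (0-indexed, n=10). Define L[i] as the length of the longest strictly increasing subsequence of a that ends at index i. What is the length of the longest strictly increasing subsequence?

   i    0    1    2    3    4    5    6    7    8    9
a[i]   13    8    6    8    5    4    2   10   12   10
L[i]    1    1    1    2    1    1    1    3    4    3

4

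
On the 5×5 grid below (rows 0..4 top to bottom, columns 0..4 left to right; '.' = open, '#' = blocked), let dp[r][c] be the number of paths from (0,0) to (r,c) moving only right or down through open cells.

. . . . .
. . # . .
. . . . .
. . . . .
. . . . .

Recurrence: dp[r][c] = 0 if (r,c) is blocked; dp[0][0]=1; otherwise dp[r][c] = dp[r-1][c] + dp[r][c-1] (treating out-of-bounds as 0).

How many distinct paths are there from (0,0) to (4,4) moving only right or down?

r\c   0   1   2   3   4
  0   1   1   1   1   1
  1   1   2   0   1   2
  2   1   3   3   4   6
  3   1   4   7  11  17
  4   1   5  12  23  40

40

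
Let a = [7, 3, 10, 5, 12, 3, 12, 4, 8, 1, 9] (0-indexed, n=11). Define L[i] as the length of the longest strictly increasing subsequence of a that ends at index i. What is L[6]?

3

   i    0    1    2    3    4    5    6    7    8    9   10
a[i]    7    3   10    5   12    3   12    4    8    1    9
L[i]    1    1    2    2    3    1    3    2    3    1    4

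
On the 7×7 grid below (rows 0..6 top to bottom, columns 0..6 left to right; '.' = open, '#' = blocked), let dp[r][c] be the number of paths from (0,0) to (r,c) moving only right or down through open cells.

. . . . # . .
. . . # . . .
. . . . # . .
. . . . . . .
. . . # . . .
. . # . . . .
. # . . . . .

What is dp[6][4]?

16

r\c   0   1   2   3   4   5   6
  0   1   1   1   1   0   0   0
  1   1   2   3   0   0   0   0
  2   1   3   6   6   0   0   0
  3   1   4  10  16  16  16  16
  4   1   5  15   0  16  32  48
  5   1   6   0   0  16  48  96
  6   1   0   0   0  16  64 160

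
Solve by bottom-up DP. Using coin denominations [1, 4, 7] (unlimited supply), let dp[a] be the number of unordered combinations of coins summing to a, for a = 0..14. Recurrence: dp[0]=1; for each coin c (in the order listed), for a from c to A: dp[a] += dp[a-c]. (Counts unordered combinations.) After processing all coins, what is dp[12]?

after  coin     0     1     2     3     4     5     6     7     8     9    10    11    12    13    14
          1     1     1     1     1     1     1     1     1     1     1     1     1     1     1     1
          4     1     1     1     1     2     2     2     2     3     3     3     3     4     4     4
          7     1     1     1     1     2     2     2     3     4     4     4     5     6     6     7

6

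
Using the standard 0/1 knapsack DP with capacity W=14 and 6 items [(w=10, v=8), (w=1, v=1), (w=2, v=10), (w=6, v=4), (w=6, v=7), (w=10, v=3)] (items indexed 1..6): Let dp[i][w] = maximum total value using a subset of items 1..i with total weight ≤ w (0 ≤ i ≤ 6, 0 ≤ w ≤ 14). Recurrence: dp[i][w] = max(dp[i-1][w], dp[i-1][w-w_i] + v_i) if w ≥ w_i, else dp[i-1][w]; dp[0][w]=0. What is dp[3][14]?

i\w   0   1   2   3   4   5   6   7   8   9  10  11  12  13  14
  0   0   0   0   0   0   0   0   0   0   0   0   0   0   0   0
  1   0   0   0   0   0   0   0   0   0   0   8   8   8   8   8
  2   0   1   1   1   1   1   1   1   1   1   8   9   9   9   9
  3   0   1  10  11  11  11  11  11  11  11  11  11  18  19  19
  4   0   1  10  11  11  11  11  11  14  15  15  15  18  19  19
  5   0   1  10  11  11  11  11  11  17  18  18  18  18  19  21
  6   0   1  10  11  11  11  11  11  17  18  18  18  18  19  21

19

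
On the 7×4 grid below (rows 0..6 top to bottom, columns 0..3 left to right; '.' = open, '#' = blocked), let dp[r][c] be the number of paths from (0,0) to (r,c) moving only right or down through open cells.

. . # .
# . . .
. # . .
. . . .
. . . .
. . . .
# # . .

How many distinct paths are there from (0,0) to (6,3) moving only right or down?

r\c   0   1   2   3
  0   1   1   0   0
  1   0   1   1   1
  2   0   0   1   2
  3   0   0   1   3
  4   0   0   1   4
  5   0   0   1   5
  6   0   0   1   6

6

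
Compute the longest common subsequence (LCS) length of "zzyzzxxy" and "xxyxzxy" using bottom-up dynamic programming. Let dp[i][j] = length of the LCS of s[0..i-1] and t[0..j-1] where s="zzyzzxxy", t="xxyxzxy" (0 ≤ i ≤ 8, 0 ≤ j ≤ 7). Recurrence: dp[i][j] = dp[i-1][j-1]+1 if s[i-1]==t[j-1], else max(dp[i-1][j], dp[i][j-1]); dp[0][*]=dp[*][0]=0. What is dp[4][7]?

   ''  x  x  y  x  z  x  y
''  0  0  0  0  0  0  0  0
 z  0  0  0  0  0  1  1  1
 z  0  0  0  0  0  1  1  1
 y  0  0  0  1  1  1  1  2
 z  0  0  0  1  1  2  2  2
 z  0  0  0  1  1  2  2  2
 x  0  1  1  1  2  2  3  3
 x  0  1  2  2  2  2  3  3
 y  0  1  2  3  3  3  3  4

2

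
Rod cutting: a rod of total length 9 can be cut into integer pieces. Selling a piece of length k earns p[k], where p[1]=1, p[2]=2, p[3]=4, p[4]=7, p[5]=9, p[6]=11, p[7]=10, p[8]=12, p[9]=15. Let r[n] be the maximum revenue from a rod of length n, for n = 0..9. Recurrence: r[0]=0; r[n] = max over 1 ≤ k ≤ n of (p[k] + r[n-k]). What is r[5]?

9

   n    0    1    2    3    4    5    6    7    8    9
r[n]    0    1    2    4    7    9   11   12   14   16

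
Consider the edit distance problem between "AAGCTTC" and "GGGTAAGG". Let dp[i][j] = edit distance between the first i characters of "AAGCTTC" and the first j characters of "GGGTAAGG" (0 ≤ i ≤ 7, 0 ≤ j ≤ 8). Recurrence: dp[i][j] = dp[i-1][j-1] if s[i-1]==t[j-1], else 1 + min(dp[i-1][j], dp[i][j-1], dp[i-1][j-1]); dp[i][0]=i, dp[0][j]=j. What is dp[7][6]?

   ''  G  G  G  T  A  A  G  G
''  0  1  2  3  4  5  6  7  8
 A  1  1  2  3  4  4  5  6  7
 A  2  2  2  3  4  4  4  5  6
 G  3  2  2  2  3  4  5  4  5
 C  4  3  3  3  3  4  5  5  5
 T  5  4  4  4  3  4  5  6  6
 T  6  5  5  5  4  4  5  6  7
 C  7  6  6  6  5  5  5  6  7

5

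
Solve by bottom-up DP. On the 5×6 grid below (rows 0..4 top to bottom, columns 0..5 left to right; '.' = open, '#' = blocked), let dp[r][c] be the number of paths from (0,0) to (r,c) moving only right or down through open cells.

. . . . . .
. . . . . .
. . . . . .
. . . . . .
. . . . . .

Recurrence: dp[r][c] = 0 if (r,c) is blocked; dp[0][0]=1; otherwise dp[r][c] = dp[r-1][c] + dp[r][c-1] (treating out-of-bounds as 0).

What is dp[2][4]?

15

r\c   0   1   2   3   4   5
  0   1   1   1   1   1   1
  1   1   2   3   4   5   6
  2   1   3   6  10  15  21
  3   1   4  10  20  35  56
  4   1   5  15  35  70 126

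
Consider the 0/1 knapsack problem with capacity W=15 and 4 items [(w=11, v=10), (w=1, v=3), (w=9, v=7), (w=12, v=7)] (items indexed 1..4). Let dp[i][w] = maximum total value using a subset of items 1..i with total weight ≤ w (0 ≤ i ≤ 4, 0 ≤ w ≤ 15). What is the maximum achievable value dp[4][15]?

13

i\w   0   1   2   3   4   5   6   7   8   9  10  11  12  13  14  15
  0   0   0   0   0   0   0   0   0   0   0   0   0   0   0   0   0
  1   0   0   0   0   0   0   0   0   0   0   0  10  10  10  10  10
  2   0   3   3   3   3   3   3   3   3   3   3  10  13  13  13  13
  3   0   3   3   3   3   3   3   3   3   7  10  10  13  13  13  13
  4   0   3   3   3   3   3   3   3   3   7  10  10  13  13  13  13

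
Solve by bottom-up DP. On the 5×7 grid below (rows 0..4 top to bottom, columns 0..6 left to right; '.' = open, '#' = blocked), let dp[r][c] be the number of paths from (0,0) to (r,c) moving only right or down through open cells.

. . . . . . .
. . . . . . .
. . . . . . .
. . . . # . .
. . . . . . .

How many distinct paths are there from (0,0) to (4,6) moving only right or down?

r\c   0   1   2   3   4   5   6
  0   1   1   1   1   1   1   1
  1   1   2   3   4   5   6   7
  2   1   3   6  10  15  21  28
  3   1   4  10  20   0  21  49
  4   1   5  15  35  35  56 105

105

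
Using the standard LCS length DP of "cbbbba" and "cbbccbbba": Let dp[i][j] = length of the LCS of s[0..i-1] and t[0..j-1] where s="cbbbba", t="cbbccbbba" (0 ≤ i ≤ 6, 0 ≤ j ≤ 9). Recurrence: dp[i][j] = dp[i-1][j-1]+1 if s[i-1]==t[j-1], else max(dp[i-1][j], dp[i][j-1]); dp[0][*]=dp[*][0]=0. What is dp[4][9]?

4

   ''  c  b  b  c  c  b  b  b  a
''  0  0  0  0  0  0  0  0  0  0
 c  0  1  1  1  1  1  1  1  1  1
 b  0  1  2  2  2  2  2  2  2  2
 b  0  1  2  3  3  3  3  3  3  3
 b  0  1  2  3  3  3  4  4  4  4
 b  0  1  2  3  3  3  4  5  5  5
 a  0  1  2  3  3  3  4  5  5  6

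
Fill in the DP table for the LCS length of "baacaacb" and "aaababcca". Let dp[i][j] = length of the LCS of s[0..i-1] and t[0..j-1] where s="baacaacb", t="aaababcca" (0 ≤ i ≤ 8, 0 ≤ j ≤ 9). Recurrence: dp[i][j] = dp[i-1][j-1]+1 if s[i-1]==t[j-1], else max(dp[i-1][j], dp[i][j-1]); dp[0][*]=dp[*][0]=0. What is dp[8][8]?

   ''  a  a  a  b  a  b  c  c  a
''  0  0  0  0  0  0  0  0  0  0
 b  0  0  0  0  1  1  1  1  1  1
 a  0  1  1  1  1  2  2  2  2  2
 a  0  1  2  2  2  2  2  2  2  3
 c  0  1  2  2  2  2  2  3  3  3
 a  0  1  2  3  3  3  3  3  3  4
 a  0  1  2  3  3  4  4  4  4  4
 c  0  1  2  3  3  4  4  5  5  5
 b  0  1  2  3  4  4  5  5  5  5

5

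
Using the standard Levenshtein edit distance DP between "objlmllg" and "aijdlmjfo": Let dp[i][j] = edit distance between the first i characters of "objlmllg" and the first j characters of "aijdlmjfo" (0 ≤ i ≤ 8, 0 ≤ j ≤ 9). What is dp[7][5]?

5

   ''  a  i  j  d  l  m  j  f  o
''  0  1  2  3  4  5  6  7  8  9
 o  1  1  2  3  4  5  6  7  8  8
 b  2  2  2  3  4  5  6  7  8  9
 j  3  3  3  2  3  4  5  6  7  8
 l  4  4  4  3  3  3  4  5  6  7
 m  5  5  5  4  4  4  3  4  5  6
 l  6  6  6  5  5  4  4  4  5  6
 l  7  7  7  6  6  5  5  5  5  6
 g  8  8  8  7  7  6  6  6  6  6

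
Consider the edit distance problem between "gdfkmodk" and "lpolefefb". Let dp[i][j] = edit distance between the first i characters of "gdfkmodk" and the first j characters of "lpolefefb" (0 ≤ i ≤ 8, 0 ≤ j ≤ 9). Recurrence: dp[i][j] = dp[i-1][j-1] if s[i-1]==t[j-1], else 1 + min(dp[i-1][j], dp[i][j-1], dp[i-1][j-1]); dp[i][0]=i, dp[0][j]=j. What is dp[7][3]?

6

   ''  l  p  o  l  e  f  e  f  b
''  0  1  2  3  4  5  6  7  8  9
 g  1  1  2  3  4  5  6  7  8  9
 d  2  2  2  3  4  5  6  7  8  9
 f  3  3  3  3  4  5  5  6  7  8
 k  4  4  4  4  4  5  6  6  7  8
 m  5  5  5  5  5  5  6  7  7  8
 o  6  6  6  5  6  6  6  7  8  8
 d  7  7  7  6  6  7  7  7  8  9
 k  8  8  8  7  7  7  8  8  8  9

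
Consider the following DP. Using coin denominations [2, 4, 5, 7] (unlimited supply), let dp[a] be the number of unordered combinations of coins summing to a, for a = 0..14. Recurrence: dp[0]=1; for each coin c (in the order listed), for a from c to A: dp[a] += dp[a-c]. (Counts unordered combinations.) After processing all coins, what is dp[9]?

3

after  coin     0     1     2     3     4     5     6     7     8     9    10    11    12    13    14
          2     1     0     1     0     1     0     1     0     1     0     1     0     1     0     1
          4     1     0     1     0     2     0     2     0     3     0     3     0     4     0     4
          5     1     0     1     0     2     1     2     1     3     2     4     2     5     3     6
          7     1     0     1     0     2     1     2     2     3     3     4     4     6     5     8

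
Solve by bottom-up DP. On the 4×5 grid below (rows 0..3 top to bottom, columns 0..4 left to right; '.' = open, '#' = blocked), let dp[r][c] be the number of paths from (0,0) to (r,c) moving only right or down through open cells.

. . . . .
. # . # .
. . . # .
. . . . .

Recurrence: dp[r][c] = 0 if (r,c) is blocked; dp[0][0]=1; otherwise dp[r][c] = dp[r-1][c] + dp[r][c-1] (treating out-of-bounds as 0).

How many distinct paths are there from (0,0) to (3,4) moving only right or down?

r\c   0   1   2   3   4
  0   1   1   1   1   1
  1   1   0   1   0   1
  2   1   1   2   0   1
  3   1   2   4   4   5

5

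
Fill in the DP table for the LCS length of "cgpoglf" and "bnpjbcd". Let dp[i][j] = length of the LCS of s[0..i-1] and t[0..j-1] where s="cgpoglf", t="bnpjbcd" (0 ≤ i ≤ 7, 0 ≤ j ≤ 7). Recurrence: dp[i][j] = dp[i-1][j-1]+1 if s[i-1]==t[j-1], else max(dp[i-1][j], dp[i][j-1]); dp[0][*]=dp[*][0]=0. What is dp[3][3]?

   ''  b  n  p  j  b  c  d
''  0  0  0  0  0  0  0  0
 c  0  0  0  0  0  0  1  1
 g  0  0  0  0  0  0  1  1
 p  0  0  0  1  1  1  1  1
 o  0  0  0  1  1  1  1  1
 g  0  0  0  1  1  1  1  1
 l  0  0  0  1  1  1  1  1
 f  0  0  0  1  1  1  1  1

1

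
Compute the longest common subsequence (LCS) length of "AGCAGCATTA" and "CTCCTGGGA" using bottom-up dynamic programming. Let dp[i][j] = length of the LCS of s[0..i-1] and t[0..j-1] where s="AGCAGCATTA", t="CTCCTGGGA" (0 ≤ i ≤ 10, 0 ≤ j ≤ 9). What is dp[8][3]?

2

   ''  C  T  C  C  T  G  G  G  A
''  0  0  0  0  0  0  0  0  0  0
 A  0  0  0  0  0  0  0  0  0  1
 G  0  0  0  0  0  0  1  1  1  1
 C  0  1  1  1  1  1  1  1  1  1
 A  0  1  1  1  1  1  1  1  1  2
 G  0  1  1  1  1  1  2  2  2  2
 C  0  1  1  2  2  2  2  2  2  2
 A  0  1  1  2  2  2  2  2  2  3
 T  0  1  2  2  2  3  3  3  3  3
 T  0  1  2  2  2  3  3  3  3  3
 A  0  1  2  2  2  3  3  3  3  4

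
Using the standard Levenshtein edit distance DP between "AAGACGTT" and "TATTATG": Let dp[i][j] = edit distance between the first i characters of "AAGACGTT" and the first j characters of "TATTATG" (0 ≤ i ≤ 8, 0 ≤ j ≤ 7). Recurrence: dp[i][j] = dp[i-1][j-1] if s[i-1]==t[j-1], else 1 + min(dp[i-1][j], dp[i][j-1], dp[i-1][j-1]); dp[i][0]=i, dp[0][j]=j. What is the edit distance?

6

   ''  T  A  T  T  A  T  G
''  0  1  2  3  4  5  6  7
 A  1  1  1  2  3  4  5  6
 A  2  2  1  2  3  3  4  5
 G  3  3  2  2  3  4  4  4
 A  4  4  3  3  3  3  4  5
 C  5  5  4  4  4  4  4  5
 G  6  6  5  5  5  5  5  4
 T  7  6  6  5  5  6  5  5
 T  8  7  7  6  5  6  6  6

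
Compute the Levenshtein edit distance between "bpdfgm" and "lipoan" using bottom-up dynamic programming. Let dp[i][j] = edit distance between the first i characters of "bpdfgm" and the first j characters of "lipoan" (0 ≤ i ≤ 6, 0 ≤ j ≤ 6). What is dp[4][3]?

4

   ''  l  i  p  o  a  n
''  0  1  2  3  4  5  6
 b  1  1  2  3  4  5  6
 p  2  2  2  2  3  4  5
 d  3  3  3  3  3  4  5
 f  4  4  4  4  4  4  5
 g  5  5  5  5  5  5  5
 m  6  6  6  6  6  6  6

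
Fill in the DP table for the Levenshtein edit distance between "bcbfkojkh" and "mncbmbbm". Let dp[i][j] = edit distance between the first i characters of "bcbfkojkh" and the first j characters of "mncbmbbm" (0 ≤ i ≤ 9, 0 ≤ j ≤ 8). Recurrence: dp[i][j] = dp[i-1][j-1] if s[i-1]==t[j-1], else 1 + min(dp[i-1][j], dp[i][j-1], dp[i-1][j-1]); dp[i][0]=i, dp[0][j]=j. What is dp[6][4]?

   ''  m  n  c  b  m  b  b  m
''  0  1  2  3  4  5  6  7  8
 b  1  1  2  3  3  4  5  6  7
 c  2  2  2  2  3  4  5  6  7
 b  3  3  3  3  2  3  4  5  6
 f  4  4  4  4  3  3  4  5  6
 k  5  5  5  5  4  4  4  5  6
 o  6  6  6  6  5  5  5  5  6
 j  7  7  7  7  6  6  6  6  6
 k  8  8  8  8  7  7  7  7  7
 h  9  9  9  9  8  8  8  8  8

5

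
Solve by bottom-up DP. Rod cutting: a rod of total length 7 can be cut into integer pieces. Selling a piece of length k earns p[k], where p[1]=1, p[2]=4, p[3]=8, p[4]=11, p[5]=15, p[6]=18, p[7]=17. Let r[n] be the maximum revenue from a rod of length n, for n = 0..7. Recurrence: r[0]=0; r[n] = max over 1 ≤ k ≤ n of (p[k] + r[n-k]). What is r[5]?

15

   n    0    1    2    3    4    5    6    7
r[n]    0    1    4    8   11   15   18   19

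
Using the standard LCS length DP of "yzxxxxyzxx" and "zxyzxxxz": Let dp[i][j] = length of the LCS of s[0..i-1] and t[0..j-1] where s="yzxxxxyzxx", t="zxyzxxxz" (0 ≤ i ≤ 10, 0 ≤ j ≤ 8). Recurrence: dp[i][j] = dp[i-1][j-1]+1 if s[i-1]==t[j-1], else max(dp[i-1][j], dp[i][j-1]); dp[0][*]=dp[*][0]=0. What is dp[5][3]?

   ''  z  x  y  z  x  x  x  z
''  0  0  0  0  0  0  0  0  0
 y  0  0  0  1  1  1  1  1  1
 z  0  1  1  1  2  2  2  2  2
 x  0  1  2  2  2  3  3  3  3
 x  0  1  2  2  2  3  4  4  4
 x  0  1  2  2  2  3  4  5  5
 x  0  1  2  2  2  3  4  5  5
 y  0  1  2  3  3  3  4  5  5
 z  0  1  2  3  4  4  4  5  6
 x  0  1  2  3  4  5  5  5  6
 x  0  1  2  3  4  5  6  6  6

2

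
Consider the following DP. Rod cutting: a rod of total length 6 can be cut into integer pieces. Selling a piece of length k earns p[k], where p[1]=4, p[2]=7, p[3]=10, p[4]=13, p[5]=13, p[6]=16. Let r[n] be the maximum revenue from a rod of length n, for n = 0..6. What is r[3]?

   n    0    1    2    3    4    5    6
r[n]    0    4    8   12   16   20   24

12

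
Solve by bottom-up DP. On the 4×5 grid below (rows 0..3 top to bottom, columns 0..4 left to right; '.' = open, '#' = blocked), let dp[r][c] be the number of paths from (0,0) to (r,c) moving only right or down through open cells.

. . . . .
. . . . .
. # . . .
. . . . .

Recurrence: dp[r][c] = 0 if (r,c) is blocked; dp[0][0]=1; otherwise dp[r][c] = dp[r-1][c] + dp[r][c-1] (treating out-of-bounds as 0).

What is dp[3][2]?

4

r\c   0   1   2   3   4
  0   1   1   1   1   1
  1   1   2   3   4   5
  2   1   0   3   7  12
  3   1   1   4  11  23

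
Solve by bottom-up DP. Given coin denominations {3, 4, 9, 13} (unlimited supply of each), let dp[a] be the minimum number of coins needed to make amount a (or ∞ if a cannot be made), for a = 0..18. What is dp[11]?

3

 a  0  1  2  3  4  5  6  7  8  9 10 11 12 13 14 15 16 17 18
dp  0  -  -  1  1  -  2  2  2  1  3  3  2  1  4  3  2  2  2
(- denotes ∞ / unreachable)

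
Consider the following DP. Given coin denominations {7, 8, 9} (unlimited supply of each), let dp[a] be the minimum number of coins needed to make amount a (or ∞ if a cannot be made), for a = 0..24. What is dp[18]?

2

 a  0  1  2  3  4  5  6  7  8  9 10 11 12 13 14 15 16 17 18 19 20 21 22 23 24
dp  0  -  -  -  -  -  -  1  1  1  -  -  -  -  2  2  2  2  2  -  -  3  3  3  3
(- denotes ∞ / unreachable)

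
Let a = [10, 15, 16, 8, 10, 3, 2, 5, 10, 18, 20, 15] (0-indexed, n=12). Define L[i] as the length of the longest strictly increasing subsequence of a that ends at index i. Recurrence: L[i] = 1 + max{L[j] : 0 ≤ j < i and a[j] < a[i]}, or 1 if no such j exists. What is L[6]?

   i    0    1    2    3    4    5    6    7    8    9   10   11
a[i]   10   15   16    8   10    3    2    5   10   18   20   15
L[i]    1    2    3    1    2    1    1    2    3    4    5    4

1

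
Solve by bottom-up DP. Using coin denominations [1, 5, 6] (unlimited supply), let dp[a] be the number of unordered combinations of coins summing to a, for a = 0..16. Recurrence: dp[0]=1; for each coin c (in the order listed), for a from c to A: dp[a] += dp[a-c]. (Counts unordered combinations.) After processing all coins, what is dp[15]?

7

after  coin     0     1     2     3     4     5     6     7     8     9    10    11    12    13    14    15    16
          1     1     1     1     1     1     1     1     1     1     1     1     1     1     1     1     1     1
          5     1     1     1     1     1     2     2     2     2     2     3     3     3     3     3     4     4
          6     1     1     1     1     1     2     3     3     3     3     4     5     6     6     6     7     8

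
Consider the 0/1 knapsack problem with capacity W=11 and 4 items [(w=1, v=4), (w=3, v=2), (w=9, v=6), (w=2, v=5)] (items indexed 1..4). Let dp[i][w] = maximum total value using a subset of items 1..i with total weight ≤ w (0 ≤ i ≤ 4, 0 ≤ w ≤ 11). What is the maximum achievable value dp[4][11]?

11

i\w   0   1   2   3   4   5   6   7   8   9  10  11
  0   0   0   0   0   0   0   0   0   0   0   0   0
  1   0   4   4   4   4   4   4   4   4   4   4   4
  2   0   4   4   4   6   6   6   6   6   6   6   6
  3   0   4   4   4   6   6   6   6   6   6  10  10
  4   0   4   5   9   9   9  11  11  11  11  11  11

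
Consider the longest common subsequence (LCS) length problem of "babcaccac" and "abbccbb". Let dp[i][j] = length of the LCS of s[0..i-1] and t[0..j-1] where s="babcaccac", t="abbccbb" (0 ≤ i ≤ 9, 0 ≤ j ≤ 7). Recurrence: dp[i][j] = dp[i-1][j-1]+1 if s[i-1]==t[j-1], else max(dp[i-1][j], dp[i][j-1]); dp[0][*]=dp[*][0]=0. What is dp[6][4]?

3

   ''  a  b  b  c  c  b  b
''  0  0  0  0  0  0  0  0
 b  0  0  1  1  1  1  1  1
 a  0  1  1  1  1  1  1  1
 b  0  1  2  2  2  2  2  2
 c  0  1  2  2  3  3  3  3
 a  0  1  2  2  3  3  3  3
 c  0  1  2  2  3  4  4  4
 c  0  1  2  2  3  4  4  4
 a  0  1  2  2  3  4  4  4
 c  0  1  2  2  3  4  4  4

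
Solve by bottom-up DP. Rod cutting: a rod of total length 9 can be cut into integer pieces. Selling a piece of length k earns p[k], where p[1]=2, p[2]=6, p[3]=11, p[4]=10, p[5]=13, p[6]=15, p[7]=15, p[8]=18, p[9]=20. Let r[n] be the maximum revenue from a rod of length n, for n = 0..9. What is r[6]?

   n    0    1    2    3    4    5    6    7    8    9
r[n]    0    2    6   11   13   17   22   24   28   33

22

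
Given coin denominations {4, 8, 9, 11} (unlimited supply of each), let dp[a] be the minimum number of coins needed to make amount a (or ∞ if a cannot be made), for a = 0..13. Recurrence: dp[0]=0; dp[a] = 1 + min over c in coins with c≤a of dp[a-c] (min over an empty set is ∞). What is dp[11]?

1

 a  0  1  2  3  4  5  6  7  8  9 10 11 12 13
dp  0  -  -  -  1  -  -  -  1  1  -  1  2  2
(- denotes ∞ / unreachable)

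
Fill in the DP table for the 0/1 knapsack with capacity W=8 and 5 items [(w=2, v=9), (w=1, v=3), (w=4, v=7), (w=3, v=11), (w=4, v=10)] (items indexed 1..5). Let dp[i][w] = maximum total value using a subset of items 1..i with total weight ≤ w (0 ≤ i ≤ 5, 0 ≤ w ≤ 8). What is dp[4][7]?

23

i\w   0   1   2   3   4   5   6   7   8
  0   0   0   0   0   0   0   0   0   0
  1   0   0   9   9   9   9   9   9   9
  2   0   3   9  12  12  12  12  12  12
  3   0   3   9  12  12  12  16  19  19
  4   0   3   9  12  14  20  23  23  23
  5   0   3   9  12  14  20  23  23  24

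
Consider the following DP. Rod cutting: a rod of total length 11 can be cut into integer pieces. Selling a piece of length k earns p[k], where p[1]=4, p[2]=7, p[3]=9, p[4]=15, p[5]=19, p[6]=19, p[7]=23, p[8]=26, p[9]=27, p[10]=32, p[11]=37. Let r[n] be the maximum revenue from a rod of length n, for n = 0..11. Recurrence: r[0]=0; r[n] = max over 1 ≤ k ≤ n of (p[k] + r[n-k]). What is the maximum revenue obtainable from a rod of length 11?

44

   n    0    1    2    3    4    5    6    7    8    9   10   11
r[n]    0    4    8   12   16   20   24   28   32   36   40   44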